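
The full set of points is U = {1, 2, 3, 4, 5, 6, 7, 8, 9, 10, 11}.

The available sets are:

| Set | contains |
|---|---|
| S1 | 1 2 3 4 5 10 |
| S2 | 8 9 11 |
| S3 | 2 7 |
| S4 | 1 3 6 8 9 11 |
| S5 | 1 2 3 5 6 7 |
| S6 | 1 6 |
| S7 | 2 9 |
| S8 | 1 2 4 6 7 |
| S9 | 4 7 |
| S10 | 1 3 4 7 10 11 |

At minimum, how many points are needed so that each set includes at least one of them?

H = {1, 7, 9} meets every set (each contains at least one member of H), and |H| = 3.
The sets S2, S3, S6 are pairwise disjoint, so any hitting set needs a separate point for each — at least 3. Hence 3 is optimal.

3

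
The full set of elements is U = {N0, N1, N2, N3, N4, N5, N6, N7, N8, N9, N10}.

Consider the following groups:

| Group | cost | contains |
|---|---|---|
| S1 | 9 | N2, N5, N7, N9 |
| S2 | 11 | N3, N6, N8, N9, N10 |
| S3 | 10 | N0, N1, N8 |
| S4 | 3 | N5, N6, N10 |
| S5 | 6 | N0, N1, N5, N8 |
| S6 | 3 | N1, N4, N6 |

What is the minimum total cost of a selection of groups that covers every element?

S1, S2, S5, S6 together cover every element (S1 ∪ S2 ∪ S5 ∪ S6 = {N0, N1, N2, N3, N4, N5, N6, N7, N8, N9, N10}); total cost 9 + 11 + 6 + 3 = 29.
The greedy pick S4, S6, S1, S5, S2 costs 32; no covering selection beats 29.

29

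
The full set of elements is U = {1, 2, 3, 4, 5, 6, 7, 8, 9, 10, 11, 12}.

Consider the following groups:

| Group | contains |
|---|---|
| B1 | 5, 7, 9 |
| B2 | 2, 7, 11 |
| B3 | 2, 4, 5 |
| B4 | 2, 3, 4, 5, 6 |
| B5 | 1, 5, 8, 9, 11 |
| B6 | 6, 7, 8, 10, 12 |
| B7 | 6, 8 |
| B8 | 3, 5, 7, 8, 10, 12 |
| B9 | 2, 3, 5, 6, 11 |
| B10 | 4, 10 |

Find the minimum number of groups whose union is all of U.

B4 and B5 and B8 together: B4 ∪ B5 ∪ B8 = {1, 2, 3, 4, 5, 6, 7, 8, 9, 10, 11, 12} — every element is covered.
Only B5 contains 1, so B5 is forced; the remaining 7 elements need at least 2 more groups (each remaining group adds at most 4) — so at least 3 groups are needed, and 3 is optimal.

3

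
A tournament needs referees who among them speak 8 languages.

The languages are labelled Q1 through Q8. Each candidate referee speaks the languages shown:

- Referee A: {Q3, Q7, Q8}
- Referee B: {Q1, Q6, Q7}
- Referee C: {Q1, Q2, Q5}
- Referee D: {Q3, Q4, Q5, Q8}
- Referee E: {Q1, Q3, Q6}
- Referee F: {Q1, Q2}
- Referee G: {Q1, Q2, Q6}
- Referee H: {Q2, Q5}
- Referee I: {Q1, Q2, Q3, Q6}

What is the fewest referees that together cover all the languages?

3

B and D and H together: B ∪ D ∪ H = {Q1, Q2, Q3, Q4, Q5, Q6, Q7, Q8} — every language is covered.
Only D contains Q4, so D is forced; the remaining 4 languages need at least 2 more referees (each remaining referee adds at most 3) — so at least 3 referees are needed, and 3 is optimal.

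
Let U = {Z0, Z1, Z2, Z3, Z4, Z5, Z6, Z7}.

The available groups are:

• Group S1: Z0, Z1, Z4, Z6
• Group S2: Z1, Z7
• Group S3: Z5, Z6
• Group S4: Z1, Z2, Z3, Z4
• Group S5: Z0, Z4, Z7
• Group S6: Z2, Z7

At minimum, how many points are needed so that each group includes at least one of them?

Take H = {Z1, Z6, Z7}. Each listed group contains at least one of these, so H is a hitting set of size 3.
No choice of 2 points meets every group, so 3 is the minimum.

3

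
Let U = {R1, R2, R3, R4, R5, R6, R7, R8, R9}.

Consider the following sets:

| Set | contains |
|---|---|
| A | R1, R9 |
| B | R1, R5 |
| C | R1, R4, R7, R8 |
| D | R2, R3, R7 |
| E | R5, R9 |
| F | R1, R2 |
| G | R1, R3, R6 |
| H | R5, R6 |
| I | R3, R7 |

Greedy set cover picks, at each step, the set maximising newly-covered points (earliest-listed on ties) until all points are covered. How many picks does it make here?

Greedy: pick C (covers 4 new) → pick D (covers 2 new) → pick E (covers 2 new) → pick G (covers 1 new). Total picks: 4.

4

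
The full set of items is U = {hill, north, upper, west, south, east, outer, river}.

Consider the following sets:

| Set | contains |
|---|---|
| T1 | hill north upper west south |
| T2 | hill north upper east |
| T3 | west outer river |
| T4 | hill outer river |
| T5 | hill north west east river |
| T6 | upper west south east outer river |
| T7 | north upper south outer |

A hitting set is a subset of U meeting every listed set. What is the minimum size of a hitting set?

Take H = {north, river}. Each listed set contains at least one of these, so H is a hitting set of size 2.
The sets T2, T3 are pairwise disjoint, so any hitting set needs a separate item for each — at least 2. Hence 2 is optimal.

2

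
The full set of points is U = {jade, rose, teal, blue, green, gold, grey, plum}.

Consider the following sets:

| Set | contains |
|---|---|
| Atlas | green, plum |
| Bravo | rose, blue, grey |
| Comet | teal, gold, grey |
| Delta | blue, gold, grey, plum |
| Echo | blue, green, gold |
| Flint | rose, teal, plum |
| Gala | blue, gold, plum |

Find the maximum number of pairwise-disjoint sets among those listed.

Atlas, Bravo are pairwise disjoint (Atlas={green,plum}; Bravo={rose,blue,grey}).
Every remaining set overlaps one of these, and no 3 of the listed sets are pairwise disjoint, so 2 is the maximum.

2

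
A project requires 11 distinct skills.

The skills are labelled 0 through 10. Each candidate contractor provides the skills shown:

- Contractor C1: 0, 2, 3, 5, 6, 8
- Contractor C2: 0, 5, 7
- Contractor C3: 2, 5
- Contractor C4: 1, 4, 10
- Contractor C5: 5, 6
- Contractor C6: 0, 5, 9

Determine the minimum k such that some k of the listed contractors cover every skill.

Take {C1, C2, C4, C6}. Their union is {0, 1, 2, 3, 4, 5, 6, 7, 8, 9, 10}, which is all 11 skills.
No 3 of the 6 contractors cover everything (all 20 combinations miss at least one skill), so 4 is optimal.

4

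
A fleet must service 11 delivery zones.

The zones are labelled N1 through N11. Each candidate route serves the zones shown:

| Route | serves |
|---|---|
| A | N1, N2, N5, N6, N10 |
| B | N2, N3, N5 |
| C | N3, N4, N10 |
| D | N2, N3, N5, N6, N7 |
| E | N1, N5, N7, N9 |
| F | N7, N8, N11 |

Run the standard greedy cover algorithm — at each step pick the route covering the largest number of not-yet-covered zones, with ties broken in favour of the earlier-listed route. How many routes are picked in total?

4

Greedy: pick A (covers 5 new) → pick F (covers 3 new) → pick C (covers 2 new) → pick E (covers 1 new). Total picks: 4.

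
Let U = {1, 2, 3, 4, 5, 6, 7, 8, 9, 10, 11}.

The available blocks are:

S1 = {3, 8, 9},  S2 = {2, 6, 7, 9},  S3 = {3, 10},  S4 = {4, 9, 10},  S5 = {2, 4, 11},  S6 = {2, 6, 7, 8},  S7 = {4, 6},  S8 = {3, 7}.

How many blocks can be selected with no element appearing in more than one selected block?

2

S3, S5 are pairwise disjoint (S3={3,10}; S5={2,4,11}).
Every remaining block overlaps one of these, and no 3 of the listed blocks are pairwise disjoint, so 2 is the maximum.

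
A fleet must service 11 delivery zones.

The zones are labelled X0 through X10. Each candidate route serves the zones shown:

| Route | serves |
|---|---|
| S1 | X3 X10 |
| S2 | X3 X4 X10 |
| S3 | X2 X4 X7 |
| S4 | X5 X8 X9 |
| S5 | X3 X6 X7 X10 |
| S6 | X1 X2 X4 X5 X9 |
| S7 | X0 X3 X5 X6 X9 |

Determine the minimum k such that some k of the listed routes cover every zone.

S4 and S5 and S6 and S7 together: S4 ∪ S5 ∪ S6 ∪ S7 = {X0, X1, X2, X3, X4, X5, X6, X7, X8, X9, X10} — every zone is covered.
No 3 of the 7 routes cover everything (all 35 combinations miss at least one zone), so 4 is optimal.

4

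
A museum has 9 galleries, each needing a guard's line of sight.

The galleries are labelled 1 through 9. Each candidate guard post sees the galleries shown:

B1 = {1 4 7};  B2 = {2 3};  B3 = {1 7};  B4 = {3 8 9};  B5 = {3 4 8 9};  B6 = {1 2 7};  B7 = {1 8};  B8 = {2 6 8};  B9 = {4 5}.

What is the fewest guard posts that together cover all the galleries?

Take {B5, B6, B8, B9}. Their union is {1, 2, 3, 4, 5, 6, 7, 8, 9}, which is all 9 galleries.
Only B9 contains 5, so B9 is forced; the remaining 7 galleries need at least 3 more guard posts (each remaining guard post adds at most 3) — so at least 4 guard posts are needed, and 4 is optimal.

4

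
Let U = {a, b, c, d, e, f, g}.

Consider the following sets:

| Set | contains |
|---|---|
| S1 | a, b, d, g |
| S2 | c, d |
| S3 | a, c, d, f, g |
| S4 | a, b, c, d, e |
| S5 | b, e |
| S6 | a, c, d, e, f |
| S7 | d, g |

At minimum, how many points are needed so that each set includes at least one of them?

2

The 2 points {b, d} hit every set.
The sets S2, S5 are pairwise disjoint, so any hitting set needs a separate point for each — at least 2. Hence 2 is optimal.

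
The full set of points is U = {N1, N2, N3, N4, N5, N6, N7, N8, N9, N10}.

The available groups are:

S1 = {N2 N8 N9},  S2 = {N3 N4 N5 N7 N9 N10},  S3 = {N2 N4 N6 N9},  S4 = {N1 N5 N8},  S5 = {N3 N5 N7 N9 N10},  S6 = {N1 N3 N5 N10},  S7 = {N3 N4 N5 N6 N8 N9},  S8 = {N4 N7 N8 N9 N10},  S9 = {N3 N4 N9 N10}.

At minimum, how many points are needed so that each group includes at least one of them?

H = {N1, N9} meets every group (each contains at least one member of H), and |H| = 2.
The groups S4, S9 are pairwise disjoint, so any hitting set needs a separate point for each — at least 2. Hence 2 is optimal.

2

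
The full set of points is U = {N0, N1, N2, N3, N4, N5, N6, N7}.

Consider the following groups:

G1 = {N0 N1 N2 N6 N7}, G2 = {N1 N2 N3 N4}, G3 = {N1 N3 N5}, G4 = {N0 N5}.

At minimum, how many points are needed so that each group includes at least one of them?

2

Take H = {N2, N5}. Each listed group contains at least one of these, so H is a hitting set of size 2.
The groups G2, G4 are pairwise disjoint, so any hitting set needs a separate point for each — at least 2. Hence 2 is optimal.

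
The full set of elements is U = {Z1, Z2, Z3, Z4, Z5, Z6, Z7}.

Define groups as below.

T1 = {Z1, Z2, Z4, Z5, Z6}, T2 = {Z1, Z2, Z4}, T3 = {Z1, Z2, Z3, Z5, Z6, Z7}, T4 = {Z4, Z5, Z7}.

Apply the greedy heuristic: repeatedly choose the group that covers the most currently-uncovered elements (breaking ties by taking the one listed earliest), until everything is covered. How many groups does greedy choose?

2

Greedy: pick T3 (covers 6 new) → pick T1 (covers 1 new). Total picks: 2.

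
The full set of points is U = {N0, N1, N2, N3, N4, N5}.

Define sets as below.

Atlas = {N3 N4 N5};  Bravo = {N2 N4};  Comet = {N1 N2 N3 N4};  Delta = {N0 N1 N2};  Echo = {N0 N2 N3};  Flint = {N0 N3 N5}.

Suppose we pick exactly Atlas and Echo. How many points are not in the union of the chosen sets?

Union of Atlas, Echo = {N0, N2, N3, N4, N5}.
Not covered: N1 — 1 point.

1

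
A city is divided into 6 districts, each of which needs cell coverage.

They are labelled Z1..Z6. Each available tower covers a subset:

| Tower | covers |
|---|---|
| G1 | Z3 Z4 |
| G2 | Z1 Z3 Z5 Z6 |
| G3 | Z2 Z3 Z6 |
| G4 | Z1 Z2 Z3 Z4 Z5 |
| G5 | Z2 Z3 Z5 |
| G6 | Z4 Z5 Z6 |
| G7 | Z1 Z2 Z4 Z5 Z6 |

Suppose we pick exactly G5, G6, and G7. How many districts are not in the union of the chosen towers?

0

Union of G5, G6, G7 = {Z1, Z2, Z3, Z4, Z5, Z6} — that's every district, so 0 are uncovered.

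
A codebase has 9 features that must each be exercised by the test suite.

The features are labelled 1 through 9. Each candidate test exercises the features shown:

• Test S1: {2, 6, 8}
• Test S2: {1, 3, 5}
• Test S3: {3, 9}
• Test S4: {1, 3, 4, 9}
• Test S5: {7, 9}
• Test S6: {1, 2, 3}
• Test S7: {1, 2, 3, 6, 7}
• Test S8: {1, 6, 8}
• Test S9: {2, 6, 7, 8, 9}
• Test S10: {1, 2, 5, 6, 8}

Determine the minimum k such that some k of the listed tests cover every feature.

3

Take {S4, S9, S10}. Their union is {1, 2, 3, 4, 5, 6, 7, 8, 9}, which is all 9 features.
Only S4 contains 4, so S4 is forced; the remaining 5 features need at least 2 more tests (each remaining test adds at most 4) — so at least 3 tests are needed, and 3 is optimal.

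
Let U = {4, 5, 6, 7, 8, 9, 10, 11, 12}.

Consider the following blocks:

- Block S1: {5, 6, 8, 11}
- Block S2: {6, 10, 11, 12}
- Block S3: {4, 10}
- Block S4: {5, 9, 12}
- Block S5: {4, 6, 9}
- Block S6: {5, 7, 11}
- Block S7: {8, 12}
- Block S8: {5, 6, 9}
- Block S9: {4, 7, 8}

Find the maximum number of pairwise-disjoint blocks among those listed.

S3, S7, S8 are pairwise disjoint (S3={4,10}; S7={8,12}; S8={5,6,9}).
Every remaining block overlaps one of these, and no 4 of the listed blocks are pairwise disjoint, so 3 is the maximum.

3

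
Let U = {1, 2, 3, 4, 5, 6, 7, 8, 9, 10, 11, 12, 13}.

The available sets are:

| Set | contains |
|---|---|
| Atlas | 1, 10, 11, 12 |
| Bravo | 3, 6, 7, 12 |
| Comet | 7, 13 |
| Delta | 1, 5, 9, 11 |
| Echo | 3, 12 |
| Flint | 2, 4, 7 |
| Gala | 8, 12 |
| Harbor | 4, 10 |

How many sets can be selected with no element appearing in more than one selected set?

Comet, Delta, Echo, Harbor are pairwise disjoint (Comet={7,13}; Delta={1,5,9,11}; Echo={3,12}; Harbor={4,10}).
Every remaining set overlaps one of these, and no 5 of the listed sets are pairwise disjoint, so 4 is the maximum.

4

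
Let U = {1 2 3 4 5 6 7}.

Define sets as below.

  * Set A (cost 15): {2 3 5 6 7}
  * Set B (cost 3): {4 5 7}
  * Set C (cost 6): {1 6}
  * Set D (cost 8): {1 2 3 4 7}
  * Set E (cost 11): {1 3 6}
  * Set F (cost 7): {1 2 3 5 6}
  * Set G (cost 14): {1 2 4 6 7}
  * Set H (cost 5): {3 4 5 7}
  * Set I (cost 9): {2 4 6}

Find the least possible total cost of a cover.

10

B, F together cover every element (B ∪ F = {1, 2, 3, 4, 5, 6, 7}); total cost 3 + 7 = 10.
No covering selection has total cost below 10.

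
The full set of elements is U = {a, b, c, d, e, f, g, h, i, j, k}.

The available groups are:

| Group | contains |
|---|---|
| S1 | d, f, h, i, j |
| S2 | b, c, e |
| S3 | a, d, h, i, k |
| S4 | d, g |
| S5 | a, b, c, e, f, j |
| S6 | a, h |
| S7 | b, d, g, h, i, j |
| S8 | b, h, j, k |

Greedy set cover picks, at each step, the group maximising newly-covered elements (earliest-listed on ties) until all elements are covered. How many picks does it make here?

Greedy: pick S5 (covers 6 new) → pick S3 (covers 4 new) → pick S4 (covers 1 new). Total picks: 3.

3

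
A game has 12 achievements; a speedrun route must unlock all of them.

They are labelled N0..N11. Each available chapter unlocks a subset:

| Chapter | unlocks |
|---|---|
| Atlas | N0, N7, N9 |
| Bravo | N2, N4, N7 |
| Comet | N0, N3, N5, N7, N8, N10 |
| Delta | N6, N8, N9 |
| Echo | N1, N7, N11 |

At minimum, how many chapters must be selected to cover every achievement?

Bravo and Comet and Delta and Echo together: Bravo ∪ Comet ∪ Delta ∪ Echo = {N0, N1, N2, N3, N4, N5, N6, N7, N8, N9, N10, N11} — every achievement is covered.
Only Comet contains N3, so Comet is forced; the remaining 6 achievements need at least 3 more chapters (each remaining chapter adds at most 2) — so at least 4 chapters are needed, and 4 is optimal.

4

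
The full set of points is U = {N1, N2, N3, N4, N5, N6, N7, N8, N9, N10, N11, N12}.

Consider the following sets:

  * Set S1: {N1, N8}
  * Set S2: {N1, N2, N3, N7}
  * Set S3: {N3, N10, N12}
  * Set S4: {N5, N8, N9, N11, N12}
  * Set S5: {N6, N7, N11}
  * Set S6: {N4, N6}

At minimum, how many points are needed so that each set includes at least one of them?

3

The 3 points {N1, N6, N12} hit every set.
The sets S1, S3, S6 are pairwise disjoint, so any hitting set needs a separate point for each — at least 3. Hence 3 is optimal.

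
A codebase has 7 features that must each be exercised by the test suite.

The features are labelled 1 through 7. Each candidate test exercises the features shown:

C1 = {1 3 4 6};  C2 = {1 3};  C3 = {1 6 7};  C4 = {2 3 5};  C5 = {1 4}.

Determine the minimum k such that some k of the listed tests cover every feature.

3

Take {C1, C3, C4}. Their union is {1, 2, 3, 4, 5, 6, 7}, which is all 7 features.
Only C4 contains 2, so C4 is forced; the remaining 4 features need at least 2 more tests (each remaining test adds at most 3) — so at least 3 tests are needed, and 3 is optimal.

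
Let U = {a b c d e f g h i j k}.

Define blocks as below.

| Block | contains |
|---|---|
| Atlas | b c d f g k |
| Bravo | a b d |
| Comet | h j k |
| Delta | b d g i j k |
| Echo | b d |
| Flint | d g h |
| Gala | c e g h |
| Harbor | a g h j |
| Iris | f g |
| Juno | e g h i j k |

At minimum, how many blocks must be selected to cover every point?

3

Take {Atlas, Harbor, Juno}. Their union is {a, b, c, d, e, f, g, h, i, j, k}, which is all 11 points.
No 2 of the 10 blocks cover everything (all 45 combinations miss at least one point), so 3 is optimal.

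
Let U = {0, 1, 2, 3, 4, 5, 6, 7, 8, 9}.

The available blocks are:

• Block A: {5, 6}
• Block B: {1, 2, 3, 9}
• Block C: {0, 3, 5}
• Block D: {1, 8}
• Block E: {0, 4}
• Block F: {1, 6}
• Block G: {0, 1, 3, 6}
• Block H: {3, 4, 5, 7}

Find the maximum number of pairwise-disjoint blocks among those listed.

3

A, D, E are pairwise disjoint (A={5,6}; D={1,8}; E={0,4}).
Every remaining block overlaps one of these, and no 4 of the listed blocks are pairwise disjoint, so 3 is the maximum.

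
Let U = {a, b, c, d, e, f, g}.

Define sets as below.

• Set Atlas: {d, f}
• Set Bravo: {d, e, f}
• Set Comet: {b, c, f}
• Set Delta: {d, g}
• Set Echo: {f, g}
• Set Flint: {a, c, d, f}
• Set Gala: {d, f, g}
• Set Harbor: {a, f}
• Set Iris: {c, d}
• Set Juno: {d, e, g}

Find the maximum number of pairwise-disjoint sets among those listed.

2

Comet, Juno are pairwise disjoint (Comet={b,c,f}; Juno={d,e,g}).
Every remaining set overlaps one of these, and no 3 of the listed sets are pairwise disjoint, so 2 is the maximum.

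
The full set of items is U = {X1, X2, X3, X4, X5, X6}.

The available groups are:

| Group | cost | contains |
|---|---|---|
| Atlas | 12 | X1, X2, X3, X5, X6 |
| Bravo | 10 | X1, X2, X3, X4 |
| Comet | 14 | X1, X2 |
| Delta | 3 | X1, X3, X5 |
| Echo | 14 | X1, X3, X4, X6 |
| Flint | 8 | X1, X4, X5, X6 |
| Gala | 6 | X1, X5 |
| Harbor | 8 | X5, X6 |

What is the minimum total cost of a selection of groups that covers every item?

Bravo, Harbor together cover every item (Bravo ∪ Harbor = {X1, X2, X3, X4, X5, X6}); total cost 10 + 8 = 18.
The greedy pick Delta, Flint, Bravo costs 21; no covering selection beats 18.

18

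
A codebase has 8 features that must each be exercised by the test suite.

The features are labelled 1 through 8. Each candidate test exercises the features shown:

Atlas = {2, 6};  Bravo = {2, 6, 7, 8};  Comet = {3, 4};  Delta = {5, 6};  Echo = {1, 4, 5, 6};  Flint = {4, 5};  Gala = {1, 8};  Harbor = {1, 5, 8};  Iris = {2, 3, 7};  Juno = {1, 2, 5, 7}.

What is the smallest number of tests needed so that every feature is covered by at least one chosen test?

3

Take {Bravo, Comet, Echo}. Their union is {1, 2, 3, 4, 5, 6, 7, 8}, which is all 8 features.
No 2 of the 10 tests cover everything (all 45 combinations miss at least one feature), so 3 is optimal.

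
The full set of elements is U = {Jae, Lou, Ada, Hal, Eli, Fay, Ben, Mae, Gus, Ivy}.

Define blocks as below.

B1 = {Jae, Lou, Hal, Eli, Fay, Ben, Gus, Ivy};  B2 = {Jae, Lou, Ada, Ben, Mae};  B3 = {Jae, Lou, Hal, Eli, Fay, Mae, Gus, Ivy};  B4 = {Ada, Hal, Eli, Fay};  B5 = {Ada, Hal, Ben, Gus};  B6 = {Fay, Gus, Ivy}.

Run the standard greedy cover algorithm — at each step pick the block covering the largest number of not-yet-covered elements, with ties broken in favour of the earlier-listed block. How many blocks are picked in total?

Greedy: pick B1 (covers 8 new) → pick B2 (covers 2 new). Total picks: 2.

2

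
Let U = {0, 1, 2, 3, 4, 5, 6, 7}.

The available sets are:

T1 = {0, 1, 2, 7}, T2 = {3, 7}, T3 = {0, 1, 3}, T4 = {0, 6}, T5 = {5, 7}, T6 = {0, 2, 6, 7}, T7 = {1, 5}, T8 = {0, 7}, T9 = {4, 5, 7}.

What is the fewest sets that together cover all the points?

T3, T6, and T9 cover everything between them: the union {0, 1, 2, 3, 4, 5, 6, 7} is all of U.
Only T9 contains 4, so T9 is forced; the remaining 5 points need at least 2 more sets (each remaining set adds at most 3) — so at least 3 sets are needed, and 3 is optimal.

3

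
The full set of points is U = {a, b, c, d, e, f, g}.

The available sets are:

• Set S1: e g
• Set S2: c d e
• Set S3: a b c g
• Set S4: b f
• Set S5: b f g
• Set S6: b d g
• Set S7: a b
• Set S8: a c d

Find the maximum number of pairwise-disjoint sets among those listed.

S1, S4, S8 are pairwise disjoint (S1={e,g}; S4={b,f}; S8={a,c,d}).
Every remaining set overlaps one of these, and no 4 of the listed sets are pairwise disjoint, so 3 is the maximum.

3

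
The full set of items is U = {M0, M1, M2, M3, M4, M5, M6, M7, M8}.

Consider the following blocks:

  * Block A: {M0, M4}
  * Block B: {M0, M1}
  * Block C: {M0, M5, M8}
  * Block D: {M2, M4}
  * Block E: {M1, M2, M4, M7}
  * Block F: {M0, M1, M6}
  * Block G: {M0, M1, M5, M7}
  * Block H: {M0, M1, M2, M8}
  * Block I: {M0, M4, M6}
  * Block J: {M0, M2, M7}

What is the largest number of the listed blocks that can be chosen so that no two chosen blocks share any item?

2

C, E are pairwise disjoint (C={M0,M5,M8}; E={M1,M2,M4,M7}).
Every remaining block overlaps one of these, and no 3 of the listed blocks are pairwise disjoint, so 2 is the maximum.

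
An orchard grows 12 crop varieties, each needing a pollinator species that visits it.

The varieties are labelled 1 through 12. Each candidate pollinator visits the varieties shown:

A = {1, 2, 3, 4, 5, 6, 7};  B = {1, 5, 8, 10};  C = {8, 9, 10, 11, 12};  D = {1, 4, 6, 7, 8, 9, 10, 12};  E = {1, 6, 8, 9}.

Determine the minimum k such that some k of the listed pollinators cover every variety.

2

A and C together: A ∪ C = {1, 2, 3, 4, 5, 6, 7, 8, 9, 10, 11, 12} — every variety is covered.
No single pollinator has all 12 varieties (the largest, D, has 8), so 2 is optimal.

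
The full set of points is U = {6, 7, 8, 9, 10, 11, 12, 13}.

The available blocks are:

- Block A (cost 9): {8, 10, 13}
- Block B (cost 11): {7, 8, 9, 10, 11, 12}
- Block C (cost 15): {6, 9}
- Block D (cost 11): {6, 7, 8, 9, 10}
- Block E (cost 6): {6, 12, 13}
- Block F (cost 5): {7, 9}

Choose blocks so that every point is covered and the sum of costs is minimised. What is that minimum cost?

17

B, E together cover every point (B ∪ E = {6, 7, 8, 9, 10, 11, 12, 13}); total cost 11 + 6 = 17.
No covering selection has total cost below 17.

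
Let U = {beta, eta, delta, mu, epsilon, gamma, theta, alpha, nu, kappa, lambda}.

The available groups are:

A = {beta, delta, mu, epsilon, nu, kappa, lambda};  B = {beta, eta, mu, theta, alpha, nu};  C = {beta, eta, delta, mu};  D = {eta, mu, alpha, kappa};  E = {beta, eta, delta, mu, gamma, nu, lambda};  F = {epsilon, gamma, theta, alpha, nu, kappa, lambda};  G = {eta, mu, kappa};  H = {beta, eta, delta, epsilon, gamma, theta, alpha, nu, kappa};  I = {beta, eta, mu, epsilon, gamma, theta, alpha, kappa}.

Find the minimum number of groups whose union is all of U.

2

A and I together: A ∪ I = {beta, eta, delta, mu, epsilon, gamma, theta, alpha, nu, kappa, lambda} — every point is covered.
No single group has all 11 points (the largest, H, has 9), so 2 is optimal.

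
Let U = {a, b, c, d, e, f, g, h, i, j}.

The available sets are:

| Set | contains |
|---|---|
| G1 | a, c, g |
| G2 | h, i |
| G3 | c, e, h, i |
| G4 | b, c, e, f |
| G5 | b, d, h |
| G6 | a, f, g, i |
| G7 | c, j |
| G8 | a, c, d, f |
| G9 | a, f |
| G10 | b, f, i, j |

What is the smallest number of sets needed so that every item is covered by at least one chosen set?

Take {G3, G5, G6, G7}. Their union is {a, b, c, d, e, f, g, h, i, j}, which is all 10 items.
No 3 of the 10 sets cover everything (all 120 combinations miss at least one item), so 4 is optimal.

4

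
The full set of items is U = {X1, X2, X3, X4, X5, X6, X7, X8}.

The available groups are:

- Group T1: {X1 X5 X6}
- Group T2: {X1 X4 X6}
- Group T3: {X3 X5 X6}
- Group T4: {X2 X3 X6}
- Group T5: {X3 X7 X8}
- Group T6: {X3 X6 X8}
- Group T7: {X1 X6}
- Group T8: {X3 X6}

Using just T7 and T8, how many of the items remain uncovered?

Union of T7, T8 = {X1, X3, X6}.
Not covered: X2, X4, X5, X7, X8 — 5 items.

5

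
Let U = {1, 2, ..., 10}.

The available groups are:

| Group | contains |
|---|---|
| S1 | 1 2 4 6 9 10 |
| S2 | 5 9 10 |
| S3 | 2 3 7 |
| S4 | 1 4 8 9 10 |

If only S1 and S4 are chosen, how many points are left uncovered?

Union of S1, S4 = {1, 2, 4, 6, 8, 9, 10}.
Not covered: 3, 5, 7 — 3 points.

3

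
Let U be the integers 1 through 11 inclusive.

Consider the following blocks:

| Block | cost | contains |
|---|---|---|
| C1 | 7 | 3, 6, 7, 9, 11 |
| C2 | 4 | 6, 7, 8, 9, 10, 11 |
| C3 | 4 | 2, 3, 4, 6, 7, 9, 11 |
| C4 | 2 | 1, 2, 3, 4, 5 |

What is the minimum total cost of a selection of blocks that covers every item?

C2, C4 together cover every item (C2 ∪ C4 = {1, 2, 3, 4, 5, 6, 7, 8, 9, 10, 11}); total cost 4 + 2 = 6.
No covering selection has total cost below 6.

6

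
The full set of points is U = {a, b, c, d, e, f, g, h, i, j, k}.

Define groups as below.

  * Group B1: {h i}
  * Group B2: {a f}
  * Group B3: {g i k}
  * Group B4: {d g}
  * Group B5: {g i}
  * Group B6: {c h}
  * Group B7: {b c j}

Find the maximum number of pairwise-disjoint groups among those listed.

4

B1, B2, B4, B7 are pairwise disjoint (B1={h,i}; B2={a,f}; B4={d,g}; B7={b,c,j}).
Every remaining group overlaps one of these, and no 5 of the listed groups are pairwise disjoint, so 4 is the maximum.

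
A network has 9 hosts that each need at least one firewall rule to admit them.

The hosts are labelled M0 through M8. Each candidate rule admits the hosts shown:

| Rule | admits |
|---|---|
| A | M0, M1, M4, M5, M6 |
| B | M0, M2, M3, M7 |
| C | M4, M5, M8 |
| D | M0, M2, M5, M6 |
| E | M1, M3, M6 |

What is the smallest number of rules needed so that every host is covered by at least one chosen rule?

3

Take {B, C, E}. Their union is {M0, M1, M2, M3, M4, M5, M6, M7, M8}, which is all 9 hosts.
Only B contains M7, so B is forced; the remaining 5 hosts need at least 2 more rules (each remaining rule adds at most 4) — so at least 3 rules are needed, and 3 is optimal.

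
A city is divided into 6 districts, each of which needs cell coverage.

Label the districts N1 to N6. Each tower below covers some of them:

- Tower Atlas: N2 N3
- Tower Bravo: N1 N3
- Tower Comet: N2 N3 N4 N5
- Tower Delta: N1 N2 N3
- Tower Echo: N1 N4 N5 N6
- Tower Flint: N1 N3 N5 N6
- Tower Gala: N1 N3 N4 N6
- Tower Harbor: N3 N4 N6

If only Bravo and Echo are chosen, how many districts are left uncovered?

Union of Bravo, Echo = {N1, N3, N4, N5, N6}.
Not covered: N2 — 1 district.

1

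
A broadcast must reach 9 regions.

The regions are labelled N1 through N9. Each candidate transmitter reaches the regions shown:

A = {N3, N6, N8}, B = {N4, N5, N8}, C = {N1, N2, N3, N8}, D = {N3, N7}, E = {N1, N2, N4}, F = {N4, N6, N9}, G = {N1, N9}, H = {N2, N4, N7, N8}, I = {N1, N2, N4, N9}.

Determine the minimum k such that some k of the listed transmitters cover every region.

Take {A, B, D, I}. Their union is {N1, N2, N3, N4, N5, N6, N7, N8, N9}, which is all 9 regions.
No 3 of the 9 transmitters cover everything (all 84 combinations miss at least one region), so 4 is optimal.

4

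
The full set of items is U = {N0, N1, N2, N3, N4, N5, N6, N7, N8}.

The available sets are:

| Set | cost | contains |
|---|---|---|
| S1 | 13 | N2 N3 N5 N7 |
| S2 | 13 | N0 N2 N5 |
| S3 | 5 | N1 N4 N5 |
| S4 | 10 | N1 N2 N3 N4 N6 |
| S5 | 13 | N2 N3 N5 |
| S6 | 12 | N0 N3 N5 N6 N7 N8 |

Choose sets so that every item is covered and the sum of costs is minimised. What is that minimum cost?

22

S4, S6 together cover every item (S4 ∪ S6 = {N0, N1, N2, N3, N4, N5, N6, N7, N8}); total cost 10 + 12 = 22.
The greedy pick S3, S6, S4 costs 27; no covering selection beats 22.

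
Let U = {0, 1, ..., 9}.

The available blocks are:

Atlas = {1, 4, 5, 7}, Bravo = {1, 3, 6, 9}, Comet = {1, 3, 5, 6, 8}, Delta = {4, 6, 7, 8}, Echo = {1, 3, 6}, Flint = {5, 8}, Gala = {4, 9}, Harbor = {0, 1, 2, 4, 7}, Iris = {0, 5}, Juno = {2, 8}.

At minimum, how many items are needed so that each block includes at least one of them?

The 4 items {3, 4, 5, 8} hit every block.
The blocks Echo, Gala, Iris, Juno are pairwise disjoint, so any hitting set needs a separate item for each — at least 4. Hence 4 is optimal.

4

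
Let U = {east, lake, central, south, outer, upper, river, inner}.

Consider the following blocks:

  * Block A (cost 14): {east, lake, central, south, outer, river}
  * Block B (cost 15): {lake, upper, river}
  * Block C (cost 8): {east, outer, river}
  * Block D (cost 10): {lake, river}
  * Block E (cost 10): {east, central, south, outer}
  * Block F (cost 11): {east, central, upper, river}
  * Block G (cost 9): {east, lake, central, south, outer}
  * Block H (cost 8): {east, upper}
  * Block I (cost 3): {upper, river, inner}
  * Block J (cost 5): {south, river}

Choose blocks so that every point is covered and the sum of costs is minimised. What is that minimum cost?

G, I together cover every point (G ∪ I = {east, lake, central, south, outer, upper, river, inner}); total cost 9 + 3 = 12.
No covering selection has total cost below 12.

12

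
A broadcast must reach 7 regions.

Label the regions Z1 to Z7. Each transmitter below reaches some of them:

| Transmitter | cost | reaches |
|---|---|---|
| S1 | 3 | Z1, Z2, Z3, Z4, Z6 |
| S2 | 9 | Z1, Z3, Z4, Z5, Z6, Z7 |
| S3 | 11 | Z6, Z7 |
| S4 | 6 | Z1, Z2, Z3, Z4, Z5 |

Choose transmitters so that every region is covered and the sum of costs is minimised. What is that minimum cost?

12

S1, S2 together cover every region (S1 ∪ S2 = {Z1, Z2, Z3, Z4, Z5, Z6, Z7}); total cost 3 + 9 = 12.
No covering selection has total cost below 12.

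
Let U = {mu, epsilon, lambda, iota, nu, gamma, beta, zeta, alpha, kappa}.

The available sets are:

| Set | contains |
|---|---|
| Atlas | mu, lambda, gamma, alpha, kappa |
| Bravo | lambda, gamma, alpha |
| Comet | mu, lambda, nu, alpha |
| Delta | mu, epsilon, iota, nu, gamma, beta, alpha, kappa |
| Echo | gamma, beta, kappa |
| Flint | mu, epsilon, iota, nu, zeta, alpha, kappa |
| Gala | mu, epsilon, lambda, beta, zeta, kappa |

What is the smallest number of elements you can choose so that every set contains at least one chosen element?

The 2 elements {beta, alpha} hit every set.
The sets Comet, Echo are pairwise disjoint, so any hitting set needs a separate element for each — at least 2. Hence 2 is optimal.

2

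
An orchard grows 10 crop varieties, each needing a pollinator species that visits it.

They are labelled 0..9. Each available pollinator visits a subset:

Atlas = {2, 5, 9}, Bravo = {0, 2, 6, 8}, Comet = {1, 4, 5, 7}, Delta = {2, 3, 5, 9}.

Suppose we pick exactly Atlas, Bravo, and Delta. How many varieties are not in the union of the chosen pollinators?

Union of Atlas, Bravo, Delta = {0, 2, 3, 5, 6, 8, 9}.
Not covered: 1, 4, 7 — 3 varieties.

3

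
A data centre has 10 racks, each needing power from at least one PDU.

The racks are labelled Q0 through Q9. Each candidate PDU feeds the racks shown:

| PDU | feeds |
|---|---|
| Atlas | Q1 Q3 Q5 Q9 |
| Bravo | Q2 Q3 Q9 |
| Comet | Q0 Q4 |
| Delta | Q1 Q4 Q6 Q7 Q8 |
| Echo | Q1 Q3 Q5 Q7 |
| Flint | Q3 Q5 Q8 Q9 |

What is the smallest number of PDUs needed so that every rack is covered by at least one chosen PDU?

4

Take {Bravo, Comet, Delta, Flint}. Their union is {Q0, Q1, Q2, Q3, Q4, Q5, Q6, Q7, Q8, Q9}, which is all 10 racks.
No 3 of the 6 PDUs cover everything (all 20 combinations miss at least one rack), so 4 is optimal.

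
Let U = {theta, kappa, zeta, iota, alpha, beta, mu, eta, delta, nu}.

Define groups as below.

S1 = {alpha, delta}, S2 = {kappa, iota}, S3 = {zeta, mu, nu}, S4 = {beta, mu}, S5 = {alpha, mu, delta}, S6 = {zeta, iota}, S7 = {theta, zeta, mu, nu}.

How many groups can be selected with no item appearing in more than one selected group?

3

S1, S2, S4 are pairwise disjoint (S1={alpha,delta}; S2={kappa,iota}; S4={beta,mu}).
Every remaining group overlaps one of these, and no 4 of the listed groups are pairwise disjoint, so 3 is the maximum.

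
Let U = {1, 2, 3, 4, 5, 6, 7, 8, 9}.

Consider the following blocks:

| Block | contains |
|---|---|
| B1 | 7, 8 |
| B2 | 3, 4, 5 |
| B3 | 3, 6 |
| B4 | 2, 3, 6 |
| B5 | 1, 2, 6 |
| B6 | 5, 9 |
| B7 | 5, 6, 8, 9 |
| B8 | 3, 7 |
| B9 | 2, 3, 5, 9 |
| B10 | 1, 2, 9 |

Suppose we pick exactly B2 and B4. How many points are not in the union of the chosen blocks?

4

Union of B2, B4 = {2, 3, 4, 5, 6}.
Not covered: 1, 7, 8, 9 — 4 points.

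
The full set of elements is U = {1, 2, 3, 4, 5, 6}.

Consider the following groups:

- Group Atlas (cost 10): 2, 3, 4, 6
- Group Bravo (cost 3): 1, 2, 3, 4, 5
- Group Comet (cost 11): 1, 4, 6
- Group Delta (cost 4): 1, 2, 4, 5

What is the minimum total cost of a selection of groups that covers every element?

Atlas, Bravo together cover every element (Atlas ∪ Bravo = {1, 2, 3, 4, 5, 6}); total cost 10 + 3 = 13.
No covering selection has total cost below 13.

13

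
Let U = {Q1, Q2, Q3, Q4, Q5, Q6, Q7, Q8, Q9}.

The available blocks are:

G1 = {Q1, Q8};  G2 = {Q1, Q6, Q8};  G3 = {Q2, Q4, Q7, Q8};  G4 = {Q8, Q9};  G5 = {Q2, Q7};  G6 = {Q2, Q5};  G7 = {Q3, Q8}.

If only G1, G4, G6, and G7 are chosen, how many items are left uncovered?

Union of G1, G4, G6, G7 = {Q1, Q2, Q3, Q5, Q8, Q9}.
Not covered: Q4, Q6, Q7 — 3 items.

3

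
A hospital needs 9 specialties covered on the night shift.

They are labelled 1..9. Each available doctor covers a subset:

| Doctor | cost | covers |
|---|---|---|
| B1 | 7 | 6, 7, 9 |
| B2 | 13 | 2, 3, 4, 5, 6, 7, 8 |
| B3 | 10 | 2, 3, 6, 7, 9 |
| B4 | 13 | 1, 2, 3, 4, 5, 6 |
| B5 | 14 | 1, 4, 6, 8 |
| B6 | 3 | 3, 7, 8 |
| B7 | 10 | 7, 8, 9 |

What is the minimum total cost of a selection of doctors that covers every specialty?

23

B4, B7 together cover every specialty (B4 ∪ B7 = {1, 2, 3, 4, 5, 6, 7, 8, 9}); total cost 13 + 10 = 23.
No covering selection has total cost below 23.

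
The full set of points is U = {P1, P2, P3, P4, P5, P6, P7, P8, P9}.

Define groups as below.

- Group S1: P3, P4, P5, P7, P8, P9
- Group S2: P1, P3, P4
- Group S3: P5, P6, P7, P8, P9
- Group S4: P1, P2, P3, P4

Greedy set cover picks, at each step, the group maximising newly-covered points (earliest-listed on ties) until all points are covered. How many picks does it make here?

3

Greedy: pick S1 (covers 6 new) → pick S4 (covers 2 new) → pick S3 (covers 1 new). Total picks: 3.
(The true minimum cover uses only 2 groups, so greedy is not optimal here.)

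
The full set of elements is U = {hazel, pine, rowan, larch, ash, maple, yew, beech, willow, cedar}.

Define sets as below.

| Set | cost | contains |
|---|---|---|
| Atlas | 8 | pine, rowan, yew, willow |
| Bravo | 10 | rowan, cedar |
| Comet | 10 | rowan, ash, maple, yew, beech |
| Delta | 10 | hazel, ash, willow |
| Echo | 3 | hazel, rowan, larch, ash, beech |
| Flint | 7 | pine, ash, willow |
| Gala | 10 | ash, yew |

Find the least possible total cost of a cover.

30

Bravo, Comet, Echo, Flint together cover every element (Bravo ∪ Comet ∪ Echo ∪ Flint = {hazel, pine, rowan, larch, ash, maple, yew, beech, willow, cedar}); total cost 10 + 10 + 3 + 7 = 30.
The greedy pick Echo, Atlas, Bravo, Comet costs 31; no covering selection beats 30.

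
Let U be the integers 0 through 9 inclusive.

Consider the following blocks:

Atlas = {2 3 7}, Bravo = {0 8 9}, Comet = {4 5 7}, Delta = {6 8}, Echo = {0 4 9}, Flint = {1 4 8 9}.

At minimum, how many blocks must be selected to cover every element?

5

Atlas and Bravo and Comet and Delta and Flint together: Atlas ∪ Bravo ∪ Comet ∪ Delta ∪ Flint = {0, 1, 2, 3, 4, 5, 6, 7, 8, 9} — every element is covered.
No 4 of the 6 blocks cover everything (all 15 combinations miss at least one element), so 5 is optimal.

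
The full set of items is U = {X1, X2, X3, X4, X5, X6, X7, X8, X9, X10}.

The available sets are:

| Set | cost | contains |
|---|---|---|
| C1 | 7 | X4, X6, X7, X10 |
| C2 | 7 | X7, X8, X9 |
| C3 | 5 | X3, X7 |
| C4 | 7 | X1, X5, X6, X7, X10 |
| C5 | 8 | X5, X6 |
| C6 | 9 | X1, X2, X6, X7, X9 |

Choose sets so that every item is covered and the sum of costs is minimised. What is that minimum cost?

35

C1, C2, C3, C4, C6 together cover every item (C1 ∪ C2 ∪ C3 ∪ C4 ∪ C6 = {X1, X2, X3, X4, X5, X6, X7, X8, X9, X10}); total cost 7 + 7 + 5 + 7 + 9 = 35.
No covering selection has total cost below 35.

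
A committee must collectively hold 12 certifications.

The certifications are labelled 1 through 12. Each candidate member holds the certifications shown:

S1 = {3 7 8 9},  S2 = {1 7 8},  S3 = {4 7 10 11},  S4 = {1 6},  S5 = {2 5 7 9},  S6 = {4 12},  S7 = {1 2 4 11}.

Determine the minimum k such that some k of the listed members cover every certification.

S1 and S3 and S4 and S5 and S6 together: S1 ∪ S3 ∪ S4 ∪ S5 ∪ S6 = {1, 2, 3, 4, 5, 6, 7, 8, 9, 10, 11, 12} — every certification is covered.
No 4 of the 7 members cover everything (all 35 combinations miss at least one certification), so 5 is optimal.

5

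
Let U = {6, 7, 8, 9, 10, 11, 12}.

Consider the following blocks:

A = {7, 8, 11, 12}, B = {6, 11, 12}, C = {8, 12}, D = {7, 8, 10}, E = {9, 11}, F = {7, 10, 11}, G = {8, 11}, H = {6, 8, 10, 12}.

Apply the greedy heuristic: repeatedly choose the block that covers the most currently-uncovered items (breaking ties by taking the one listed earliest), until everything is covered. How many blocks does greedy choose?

Greedy: pick A (covers 4 new) → pick H (covers 2 new) → pick E (covers 1 new). Total picks: 3.

3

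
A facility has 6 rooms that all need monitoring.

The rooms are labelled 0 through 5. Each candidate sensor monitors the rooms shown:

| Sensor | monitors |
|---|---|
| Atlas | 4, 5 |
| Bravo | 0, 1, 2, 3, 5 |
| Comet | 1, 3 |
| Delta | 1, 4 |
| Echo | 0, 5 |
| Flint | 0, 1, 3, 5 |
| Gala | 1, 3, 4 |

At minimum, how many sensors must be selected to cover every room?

Take {Bravo, Delta}. Their union is {0, 1, 2, 3, 4, 5}, which is all 6 rooms.
No single sensor has all 6 rooms (the largest, Bravo, has 5), so 2 is optimal.

2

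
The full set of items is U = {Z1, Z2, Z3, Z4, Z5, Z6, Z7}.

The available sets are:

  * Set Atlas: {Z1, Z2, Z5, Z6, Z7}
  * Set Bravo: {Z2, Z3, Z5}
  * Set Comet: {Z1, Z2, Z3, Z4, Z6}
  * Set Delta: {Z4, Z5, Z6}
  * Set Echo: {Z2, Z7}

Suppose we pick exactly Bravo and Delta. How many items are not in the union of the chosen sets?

2

Union of Bravo, Delta = {Z2, Z3, Z4, Z5, Z6}.
Not covered: Z1, Z7 — 2 items.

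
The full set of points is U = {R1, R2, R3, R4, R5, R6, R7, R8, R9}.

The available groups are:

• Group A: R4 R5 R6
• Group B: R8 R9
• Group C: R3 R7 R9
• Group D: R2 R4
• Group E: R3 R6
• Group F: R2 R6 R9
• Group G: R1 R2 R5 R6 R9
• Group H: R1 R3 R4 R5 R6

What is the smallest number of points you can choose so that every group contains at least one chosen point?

The 3 points {R2, R6, R9} hit every group.
The groups B, D, E are pairwise disjoint, so any hitting set needs a separate point for each — at least 3. Hence 3 is optimal.

3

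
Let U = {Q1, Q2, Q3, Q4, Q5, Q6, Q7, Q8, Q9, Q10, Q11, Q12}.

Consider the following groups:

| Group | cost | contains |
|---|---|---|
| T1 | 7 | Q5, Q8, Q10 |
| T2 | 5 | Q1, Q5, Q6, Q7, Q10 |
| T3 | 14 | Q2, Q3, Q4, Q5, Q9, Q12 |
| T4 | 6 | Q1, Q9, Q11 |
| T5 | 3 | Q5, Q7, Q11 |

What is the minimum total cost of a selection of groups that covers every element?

T1, T2, T3, T5 together cover every element (T1 ∪ T2 ∪ T3 ∪ T5 = {Q1, Q2, Q3, Q4, Q5, Q6, Q7, Q8, Q9, Q10, Q11, Q12}); total cost 7 + 5 + 14 + 3 = 29.
No covering selection has total cost below 29.

29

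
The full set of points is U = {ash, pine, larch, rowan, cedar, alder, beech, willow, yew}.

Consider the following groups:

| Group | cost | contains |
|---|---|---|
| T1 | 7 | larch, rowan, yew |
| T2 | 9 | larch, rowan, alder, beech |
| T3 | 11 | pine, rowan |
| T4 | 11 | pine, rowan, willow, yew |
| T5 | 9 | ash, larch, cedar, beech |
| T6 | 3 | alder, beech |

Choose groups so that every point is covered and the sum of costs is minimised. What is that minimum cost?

T4, T5, T6 together cover every point (T4 ∪ T5 ∪ T6 = {ash, pine, larch, rowan, cedar, alder, beech, willow, yew}); total cost 11 + 9 + 3 = 23.
The greedy pick T6, T1, T5, T4 costs 30; no covering selection beats 23.

23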